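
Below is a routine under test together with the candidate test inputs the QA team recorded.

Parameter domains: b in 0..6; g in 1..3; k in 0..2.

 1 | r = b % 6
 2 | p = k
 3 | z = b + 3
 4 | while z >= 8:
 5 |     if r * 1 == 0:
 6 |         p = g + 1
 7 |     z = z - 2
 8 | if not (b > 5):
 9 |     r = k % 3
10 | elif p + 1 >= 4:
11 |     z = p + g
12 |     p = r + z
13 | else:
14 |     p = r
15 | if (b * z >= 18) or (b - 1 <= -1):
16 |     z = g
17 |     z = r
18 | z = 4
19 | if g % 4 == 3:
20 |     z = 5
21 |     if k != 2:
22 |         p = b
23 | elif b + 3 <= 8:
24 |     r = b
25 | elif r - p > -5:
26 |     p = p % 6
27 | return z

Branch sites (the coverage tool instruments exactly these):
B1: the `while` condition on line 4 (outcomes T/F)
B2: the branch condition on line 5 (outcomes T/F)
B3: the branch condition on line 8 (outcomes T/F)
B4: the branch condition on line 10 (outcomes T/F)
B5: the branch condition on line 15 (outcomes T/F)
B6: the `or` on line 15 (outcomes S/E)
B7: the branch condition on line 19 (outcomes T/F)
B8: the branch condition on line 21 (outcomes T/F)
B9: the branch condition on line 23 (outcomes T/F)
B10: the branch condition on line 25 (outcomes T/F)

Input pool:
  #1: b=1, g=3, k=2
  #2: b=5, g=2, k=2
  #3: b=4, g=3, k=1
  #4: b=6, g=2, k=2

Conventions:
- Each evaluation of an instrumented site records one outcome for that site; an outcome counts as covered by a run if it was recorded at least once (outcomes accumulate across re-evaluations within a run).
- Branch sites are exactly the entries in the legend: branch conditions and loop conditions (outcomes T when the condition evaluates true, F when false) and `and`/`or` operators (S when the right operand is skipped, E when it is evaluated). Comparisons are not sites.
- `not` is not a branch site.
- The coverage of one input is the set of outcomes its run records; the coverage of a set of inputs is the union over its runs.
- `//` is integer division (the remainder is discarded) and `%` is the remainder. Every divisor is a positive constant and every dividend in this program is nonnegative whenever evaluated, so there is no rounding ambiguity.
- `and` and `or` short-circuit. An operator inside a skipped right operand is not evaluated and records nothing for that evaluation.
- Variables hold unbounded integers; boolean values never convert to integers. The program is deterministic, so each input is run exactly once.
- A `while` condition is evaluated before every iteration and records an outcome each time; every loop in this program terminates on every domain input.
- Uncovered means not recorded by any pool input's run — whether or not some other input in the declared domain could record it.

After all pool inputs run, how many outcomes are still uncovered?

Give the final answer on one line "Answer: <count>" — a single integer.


input #1 (b=1, g=3, k=2): events B1->F, B3->T, B6->E, B5->F, B7->T, B8->F; covers B1=F, B3=T, B5=F, B6=E, B7=T, B8=F
input #2 (b=5, g=2, k=2): events B1->T, B2->F, B1->F, B3->T, B6->S, B5->T, B7->F, B9->T; covers B1=T, B1=F, B2=F, B3=T, B5=T, B6=S, B7=F, B9=T
input #3 (b=4, g=3, k=1): events B1->F, B3->T, B6->S, B5->T, B7->T, B8->T; covers B1=F, B3=T, B5=T, B6=S, B7=T, B8=T
input #4 (b=6, g=2, k=2): events B1->T, B2->T, B1->F, B3->F, B4->T, B6->S, B5->T, B7->F, B9->F, B10->F; covers B1=T, B1=F, B2=T, B3=F, B4=T, B5=T, B6=S, B7=F, B9=F, B10=F
union over the pool: B1=T, B1=F, B2=T, B2=F, B3=T, B3=F, B4=T, B5=T, B5=F, B6=S, B6=E, B7=T, B7=F, B8=T, B8=F, B9=T, B9=F, B10=F
uncovered (2 of 20): B4=F, B10=T
Answer: 2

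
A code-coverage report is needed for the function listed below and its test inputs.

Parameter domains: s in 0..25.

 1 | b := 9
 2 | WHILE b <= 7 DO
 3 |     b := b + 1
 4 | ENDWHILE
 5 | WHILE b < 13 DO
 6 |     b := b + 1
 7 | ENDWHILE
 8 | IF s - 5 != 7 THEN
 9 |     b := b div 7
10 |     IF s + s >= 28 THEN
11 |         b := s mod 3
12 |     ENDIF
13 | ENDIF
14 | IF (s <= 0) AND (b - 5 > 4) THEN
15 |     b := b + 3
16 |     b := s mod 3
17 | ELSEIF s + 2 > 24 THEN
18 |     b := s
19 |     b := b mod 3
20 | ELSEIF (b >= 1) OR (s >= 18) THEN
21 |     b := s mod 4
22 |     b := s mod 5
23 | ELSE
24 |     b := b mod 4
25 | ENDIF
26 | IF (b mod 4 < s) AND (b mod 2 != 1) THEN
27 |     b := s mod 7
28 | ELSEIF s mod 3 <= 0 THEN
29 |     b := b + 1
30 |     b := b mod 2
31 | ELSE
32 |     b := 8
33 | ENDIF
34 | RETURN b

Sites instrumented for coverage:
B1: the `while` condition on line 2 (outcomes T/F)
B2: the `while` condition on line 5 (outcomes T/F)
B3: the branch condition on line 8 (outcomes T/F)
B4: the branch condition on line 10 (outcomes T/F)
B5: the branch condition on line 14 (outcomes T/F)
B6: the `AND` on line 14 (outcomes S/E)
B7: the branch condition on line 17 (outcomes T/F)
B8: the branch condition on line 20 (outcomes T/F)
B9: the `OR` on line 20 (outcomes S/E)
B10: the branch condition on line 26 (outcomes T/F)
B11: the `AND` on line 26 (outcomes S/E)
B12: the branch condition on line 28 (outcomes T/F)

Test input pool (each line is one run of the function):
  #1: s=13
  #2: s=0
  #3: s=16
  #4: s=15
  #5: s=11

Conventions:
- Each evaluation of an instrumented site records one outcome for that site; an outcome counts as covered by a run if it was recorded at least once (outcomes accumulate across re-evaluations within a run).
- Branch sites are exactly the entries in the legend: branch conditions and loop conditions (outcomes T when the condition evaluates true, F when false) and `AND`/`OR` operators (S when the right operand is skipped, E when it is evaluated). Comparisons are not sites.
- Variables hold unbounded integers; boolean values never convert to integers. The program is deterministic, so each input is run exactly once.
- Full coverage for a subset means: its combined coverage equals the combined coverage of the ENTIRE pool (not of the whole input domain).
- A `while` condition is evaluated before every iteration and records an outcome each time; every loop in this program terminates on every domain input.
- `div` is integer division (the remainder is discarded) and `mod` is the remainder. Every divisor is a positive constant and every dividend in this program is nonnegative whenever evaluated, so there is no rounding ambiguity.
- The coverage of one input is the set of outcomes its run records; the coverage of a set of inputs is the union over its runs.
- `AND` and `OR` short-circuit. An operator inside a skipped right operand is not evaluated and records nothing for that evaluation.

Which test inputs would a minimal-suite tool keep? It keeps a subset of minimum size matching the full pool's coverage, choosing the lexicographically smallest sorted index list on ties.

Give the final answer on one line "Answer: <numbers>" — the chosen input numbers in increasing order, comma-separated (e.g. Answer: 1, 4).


run #1 (s=13) runs B1->F, B2->T, B2->T, B2->T, B2->T, B2->F, B3->T, B4->F, B6->S, B5->F, B7->F, B9->S, B8->T, B11->E, ...; records B1=F, B2=T, B2=F, B3=T, B4=F, B5=F, B6=S, B7=F, B8=T, B9=S, B10=F, B11=E, B12=F
run #2 (s=0) runs B1->F, B2->T, B2->T, B2->T, B2->T, B2->F, B3->T, B4->F, B6->E, B5->F, B7->F, B9->S, B8->T, B11->S, ...; records B1=F, B2=T, B2=F, B3=T, B4=F, B5=F, B6=E, B7=F, B8=T, B9=S, B10=F, B11=S, B12=T
run #3 (s=16) runs B1->F, B2->T, B2->T, B2->T, B2->T, B2->F, B3->T, B4->T, B6->S, B5->F, B7->F, B9->S, B8->T, B11->E, ...; records B1=F, B2=T, B2=F, B3=T, B4=T, B5=F, B6=S, B7=F, B8=T, B9=S, B10=F, B11=E, B12=F
run #4 (s=15) runs B1->F, B2->T, B2->T, B2->T, B2->T, B2->F, B3->T, B4->T, B6->S, B5->F, B7->F, B9->E, B8->F, B11->E, ...; records B1=F, B2=T, B2=F, B3=T, B4=T, B5=F, B6=S, B7=F, B8=F, B9=E, B10=T, B11=E
run #5 (s=11) runs B1->F, B2->T, B2->T, B2->T, B2->T, B2->F, B3->T, B4->F, B6->S, B5->F, B7->F, B9->S, B8->T, B11->E, ...; records B1=F, B2=T, B2=F, B3=T, B4=F, B5=F, B6=S, B7=F, B8=T, B9=S, B10=F, B11=E, B12=F
the full pool covers 20 outcomes: B1=F, B2=T, B2=F, B3=T, B4=T, B4=F, B5=F, B6=S, B6=E, B7=F, B8=T, B8=F, B9=S, B9=E, B10=T, B10=F, B11=S, B11=E, B12=T, B12=F
size 1 is not enough: best union over all size-1 subsets is 13/20
size 2 is not enough: best union over all size-2 subsets is 19/20
the canonical winner is {1, 2, 4}: size 3, full 20-outcome coverage, earliest index list among size-3 covers
Answer: 1, 2, 4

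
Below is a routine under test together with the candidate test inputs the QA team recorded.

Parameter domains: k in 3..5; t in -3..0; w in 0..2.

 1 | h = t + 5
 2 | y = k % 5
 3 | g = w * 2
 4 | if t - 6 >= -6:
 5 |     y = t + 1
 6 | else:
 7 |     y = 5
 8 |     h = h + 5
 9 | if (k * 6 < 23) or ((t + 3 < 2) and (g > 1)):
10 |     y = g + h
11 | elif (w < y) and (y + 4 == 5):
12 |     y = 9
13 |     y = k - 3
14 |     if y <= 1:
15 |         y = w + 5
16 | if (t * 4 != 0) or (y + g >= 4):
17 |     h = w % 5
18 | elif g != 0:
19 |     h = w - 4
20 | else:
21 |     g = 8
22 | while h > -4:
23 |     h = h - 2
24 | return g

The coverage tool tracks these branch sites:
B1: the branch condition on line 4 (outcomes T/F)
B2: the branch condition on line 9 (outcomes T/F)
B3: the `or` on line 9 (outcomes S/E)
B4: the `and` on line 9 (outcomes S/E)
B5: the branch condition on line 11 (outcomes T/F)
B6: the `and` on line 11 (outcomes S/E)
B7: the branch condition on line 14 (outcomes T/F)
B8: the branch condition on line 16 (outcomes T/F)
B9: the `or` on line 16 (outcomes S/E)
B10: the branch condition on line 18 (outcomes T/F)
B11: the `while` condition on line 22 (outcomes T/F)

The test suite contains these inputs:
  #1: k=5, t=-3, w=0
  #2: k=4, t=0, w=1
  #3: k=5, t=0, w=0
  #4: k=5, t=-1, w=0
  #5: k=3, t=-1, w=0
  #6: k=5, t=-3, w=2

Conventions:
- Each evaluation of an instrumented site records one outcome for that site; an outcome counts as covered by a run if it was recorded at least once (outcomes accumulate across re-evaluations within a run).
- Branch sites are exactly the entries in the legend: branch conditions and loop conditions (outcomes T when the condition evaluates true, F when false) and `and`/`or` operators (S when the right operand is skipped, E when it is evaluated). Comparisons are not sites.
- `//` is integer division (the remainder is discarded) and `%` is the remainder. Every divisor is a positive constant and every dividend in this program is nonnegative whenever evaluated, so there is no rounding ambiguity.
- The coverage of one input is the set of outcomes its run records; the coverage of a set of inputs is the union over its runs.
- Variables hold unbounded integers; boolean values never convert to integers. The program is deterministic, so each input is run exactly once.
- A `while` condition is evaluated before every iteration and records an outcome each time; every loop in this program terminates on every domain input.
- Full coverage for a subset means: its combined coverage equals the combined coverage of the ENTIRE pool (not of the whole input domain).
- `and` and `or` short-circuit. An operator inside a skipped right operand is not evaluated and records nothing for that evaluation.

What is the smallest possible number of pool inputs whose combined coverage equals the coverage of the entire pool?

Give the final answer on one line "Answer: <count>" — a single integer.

input #1 (k=5, t=-3, w=0): events B1->F, B3->E, B4->E, B2->F, B6->E, B5->F, B9->S, B8->T, B11->T, B11->T, B11->F; covers B1=F, B2=F, B3=E, B4=E, B5=F, B6=E, B8=T, B9=S, B11=T, B11=F
input #2 (k=4, t=0, w=1): events B1->T, B3->E, B4->S, B2->F, B6->S, B5->F, B9->E, B8->F, B10->T, B11->T, B11->F; covers B1=T, B2=F, B3=E, B4=S, B5=F, B6=S, B8=F, B9=E, B10=T, B11=T, B11=F
input #3 (k=5, t=0, w=0): events B1->T, B3->E, B4->S, B2->F, B6->E, B5->T, B7->F, B9->E, B8->F, B10->F, B11->T, B11->T, B11->T, B11->T, ...; covers B1=T, B2=F, B3=E, B4=S, B5=T, B6=E, B7=F, B8=F, B9=E, B10=F, B11=T, B11=F
input #4 (k=5, t=-1, w=0): events B1->F, B3->E, B4->S, B2->F, B6->E, B5->F, B9->S, B8->T, B11->T, B11->T, B11->F; covers B1=F, B2=F, B3=E, B4=S, B5=F, B6=E, B8=T, B9=S, B11=T, B11=F
input #5 (k=3, t=-1, w=0): events B1->F, B3->S, B2->T, B9->S, B8->T, B11->T, B11->T, B11->F; covers B1=F, B2=T, B3=S, B8=T, B9=S, B11=T, B11=F
input #6 (k=5, t=-3, w=2): events B1->F, B3->E, B4->E, B2->T, B9->S, B8->T, B11->T, B11->T, B11->T, B11->F; covers B1=F, B2=T, B3=E, B4=E, B8=T, B9=S, B11=T, B11=F
pool-wide coverage (21 outcomes): B1=T, B1=F, B2=T, B2=F, B3=S, B3=E, B4=S, B4=E, B5=T, B5=F, B6=S, B6=E, B7=F, B8=T, B8=F, B9=S, B9=E, B10=T, B10=F, B11=T, B11=F
no size-1 subset reaches all 21 outcomes (best union: 12/21)
no size-2 subset reaches all 21 outcomes (best union: 17/21)
no size-3 subset reaches all 21 outcomes (best union: 20/21)
size 4: inputs {1, 2, 3, 5} cover all 21 outcomes, and no lexicographically smaller subset of this size does

Answer: 4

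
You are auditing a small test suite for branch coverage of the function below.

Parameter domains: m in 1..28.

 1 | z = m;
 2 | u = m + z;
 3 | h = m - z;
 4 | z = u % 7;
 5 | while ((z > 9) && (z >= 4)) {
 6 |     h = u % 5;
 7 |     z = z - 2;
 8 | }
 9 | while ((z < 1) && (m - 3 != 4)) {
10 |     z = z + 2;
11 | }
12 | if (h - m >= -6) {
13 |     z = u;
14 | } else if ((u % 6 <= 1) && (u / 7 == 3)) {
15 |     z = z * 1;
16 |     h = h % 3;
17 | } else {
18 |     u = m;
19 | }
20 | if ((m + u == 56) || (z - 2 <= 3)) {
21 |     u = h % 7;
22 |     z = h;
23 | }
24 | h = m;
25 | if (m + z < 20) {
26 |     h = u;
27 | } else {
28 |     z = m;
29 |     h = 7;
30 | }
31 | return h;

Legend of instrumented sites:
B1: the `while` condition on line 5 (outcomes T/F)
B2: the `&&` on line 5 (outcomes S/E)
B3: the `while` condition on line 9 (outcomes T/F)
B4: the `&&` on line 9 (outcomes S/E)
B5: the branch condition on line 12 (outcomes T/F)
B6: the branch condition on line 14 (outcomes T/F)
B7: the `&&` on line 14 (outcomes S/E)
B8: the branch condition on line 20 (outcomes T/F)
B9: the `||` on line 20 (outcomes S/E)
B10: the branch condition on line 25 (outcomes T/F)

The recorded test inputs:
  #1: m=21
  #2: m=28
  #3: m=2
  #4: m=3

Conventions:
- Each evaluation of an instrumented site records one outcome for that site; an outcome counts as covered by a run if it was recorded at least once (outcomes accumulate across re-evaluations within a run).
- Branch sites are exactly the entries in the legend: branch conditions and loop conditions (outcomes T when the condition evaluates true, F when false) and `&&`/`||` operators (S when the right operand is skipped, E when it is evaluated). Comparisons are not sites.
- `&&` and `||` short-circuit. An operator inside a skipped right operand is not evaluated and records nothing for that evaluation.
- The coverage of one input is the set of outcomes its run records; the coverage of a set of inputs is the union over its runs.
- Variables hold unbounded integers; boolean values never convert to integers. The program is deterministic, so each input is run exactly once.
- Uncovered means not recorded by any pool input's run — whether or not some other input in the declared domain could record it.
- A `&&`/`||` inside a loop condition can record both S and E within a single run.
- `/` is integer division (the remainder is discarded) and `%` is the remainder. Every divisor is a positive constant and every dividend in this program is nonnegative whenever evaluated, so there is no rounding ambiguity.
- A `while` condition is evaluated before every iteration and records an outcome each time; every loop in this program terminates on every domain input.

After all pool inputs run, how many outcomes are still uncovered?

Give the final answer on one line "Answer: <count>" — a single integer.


test 1 (m=21) fires B2->S, B1->F, B4->E, B3->T, B4->S, B3->F, B5->F, B7->E, B6->F, B9->E, B8->T, B10->F; hits B1=F, B2=S, B3=T, B3=F, B4=S, B4=E, B5=F, B6=F, B7=E, B8=T, B9=E, B10=F
test 2 (m=28) fires B2->S, B1->F, B4->E, B3->T, B4->S, B3->F, B5->F, B7->S, B6->F, B9->S, B8->T, B10->F; hits B1=F, B2=S, B3=T, B3=F, B4=S, B4=E, B5=F, B6=F, B7=S, B8=T, B9=S, B10=F
test 3 (m=2) fires B2->S, B1->F, B4->S, B3->F, B5->T, B9->E, B8->T, B10->T; hits B1=F, B2=S, B3=F, B4=S, B5=T, B8=T, B9=E, B10=T
test 4 (m=3) fires B2->S, B1->F, B4->S, B3->F, B5->T, B9->E, B8->F, B10->T; hits B1=F, B2=S, B3=F, B4=S, B5=T, B8=F, B9=E, B10=T
union over the pool: B1=F, B2=S, B3=T, B3=F, B4=S, B4=E, B5=T, B5=F, B6=F, B7=S, B7=E, B8=T, B8=F, B9=S, B9=E, B10=T, B10=F
uncovered (3 of 20): B1=T, B2=E, B6=T
Answer: 3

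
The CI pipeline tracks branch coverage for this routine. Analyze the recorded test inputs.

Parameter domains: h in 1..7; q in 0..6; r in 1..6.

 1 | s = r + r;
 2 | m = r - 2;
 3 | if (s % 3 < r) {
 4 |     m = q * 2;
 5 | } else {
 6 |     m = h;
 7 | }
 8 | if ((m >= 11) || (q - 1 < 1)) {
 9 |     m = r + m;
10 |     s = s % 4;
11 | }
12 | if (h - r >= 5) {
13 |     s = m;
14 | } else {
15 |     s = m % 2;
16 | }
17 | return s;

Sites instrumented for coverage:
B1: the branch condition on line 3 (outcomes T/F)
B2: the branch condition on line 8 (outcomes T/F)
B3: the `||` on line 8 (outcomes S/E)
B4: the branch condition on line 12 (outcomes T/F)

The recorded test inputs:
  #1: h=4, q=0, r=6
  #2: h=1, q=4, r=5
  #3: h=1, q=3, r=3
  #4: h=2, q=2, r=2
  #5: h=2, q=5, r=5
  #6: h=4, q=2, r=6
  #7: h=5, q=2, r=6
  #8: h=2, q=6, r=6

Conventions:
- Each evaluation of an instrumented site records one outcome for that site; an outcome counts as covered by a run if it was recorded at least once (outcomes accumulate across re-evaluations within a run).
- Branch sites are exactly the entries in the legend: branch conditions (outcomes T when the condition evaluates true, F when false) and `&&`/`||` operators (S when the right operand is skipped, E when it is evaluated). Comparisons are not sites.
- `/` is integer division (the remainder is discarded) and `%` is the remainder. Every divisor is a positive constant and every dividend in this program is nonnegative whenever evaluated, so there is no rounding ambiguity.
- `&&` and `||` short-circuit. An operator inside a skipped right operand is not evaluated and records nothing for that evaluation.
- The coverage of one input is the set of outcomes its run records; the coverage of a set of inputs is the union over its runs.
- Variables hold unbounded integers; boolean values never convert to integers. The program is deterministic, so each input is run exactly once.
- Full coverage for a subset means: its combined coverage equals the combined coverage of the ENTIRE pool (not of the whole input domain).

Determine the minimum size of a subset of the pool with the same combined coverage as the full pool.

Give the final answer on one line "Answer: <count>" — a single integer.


input #1, h=4, q=0, r=6: events B1->T, B3->E, B2->T, B4->F; outcomes B1=T, B2=T, B3=E, B4=F
input #2, h=1, q=4, r=5: events B1->T, B3->E, B2->F, B4->F; outcomes B1=T, B2=F, B3=E, B4=F
input #3, h=1, q=3, r=3: events B1->T, B3->E, B2->F, B4->F; outcomes B1=T, B2=F, B3=E, B4=F
input #4, h=2, q=2, r=2: events B1->T, B3->E, B2->F, B4->F; outcomes B1=T, B2=F, B3=E, B4=F
input #5, h=2, q=5, r=5: events B1->T, B3->E, B2->F, B4->F; outcomes B1=T, B2=F, B3=E, B4=F
input #6, h=4, q=2, r=6: events B1->T, B3->E, B2->F, B4->F; outcomes B1=T, B2=F, B3=E, B4=F
input #7, h=5, q=2, r=6: events B1->T, B3->E, B2->F, B4->F; outcomes B1=T, B2=F, B3=E, B4=F
input #8, h=2, q=6, r=6: events B1->T, B3->S, B2->T, B4->F; outcomes B1=T, B2=T, B3=S, B4=F
the full pool covers 6 outcomes: B1=T, B2=T, B2=F, B3=S, B3=E, B4=F
no size-1 subset reaches all 6 outcomes (best union: 4/6)
size 2: inputs {2, 8} cover all 6 outcomes, and no lexicographically smaller subset of this size does
Answer: 2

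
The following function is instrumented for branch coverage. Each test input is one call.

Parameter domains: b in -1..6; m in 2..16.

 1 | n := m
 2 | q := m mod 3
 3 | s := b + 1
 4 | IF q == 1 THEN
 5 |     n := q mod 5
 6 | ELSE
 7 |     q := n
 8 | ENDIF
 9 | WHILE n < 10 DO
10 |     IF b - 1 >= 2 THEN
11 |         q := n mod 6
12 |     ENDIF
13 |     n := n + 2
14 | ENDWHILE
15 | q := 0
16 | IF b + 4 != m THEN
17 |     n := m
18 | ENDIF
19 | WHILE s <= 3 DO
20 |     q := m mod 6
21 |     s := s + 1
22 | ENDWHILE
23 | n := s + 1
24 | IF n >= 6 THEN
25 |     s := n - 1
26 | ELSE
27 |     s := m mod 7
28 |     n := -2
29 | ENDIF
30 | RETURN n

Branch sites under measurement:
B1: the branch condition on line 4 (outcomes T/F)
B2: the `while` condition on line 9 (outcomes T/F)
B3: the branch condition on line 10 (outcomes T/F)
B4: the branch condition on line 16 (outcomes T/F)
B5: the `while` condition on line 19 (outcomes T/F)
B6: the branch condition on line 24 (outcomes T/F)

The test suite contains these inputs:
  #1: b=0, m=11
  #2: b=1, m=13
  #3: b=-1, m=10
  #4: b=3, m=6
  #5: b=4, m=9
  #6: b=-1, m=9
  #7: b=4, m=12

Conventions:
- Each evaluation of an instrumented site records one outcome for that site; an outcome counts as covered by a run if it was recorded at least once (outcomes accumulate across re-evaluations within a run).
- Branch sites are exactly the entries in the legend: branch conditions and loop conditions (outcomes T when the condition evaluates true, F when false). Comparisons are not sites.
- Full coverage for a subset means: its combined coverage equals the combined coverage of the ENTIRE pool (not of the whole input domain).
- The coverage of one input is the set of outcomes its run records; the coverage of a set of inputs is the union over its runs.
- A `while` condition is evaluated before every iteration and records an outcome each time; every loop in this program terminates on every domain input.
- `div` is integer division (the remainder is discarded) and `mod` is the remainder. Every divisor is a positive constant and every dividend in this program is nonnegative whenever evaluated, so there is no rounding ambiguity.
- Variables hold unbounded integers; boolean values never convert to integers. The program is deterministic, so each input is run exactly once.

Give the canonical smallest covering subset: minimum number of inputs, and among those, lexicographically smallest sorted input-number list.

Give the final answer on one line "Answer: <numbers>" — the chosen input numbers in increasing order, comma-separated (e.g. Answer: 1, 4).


run #1 (b=0, m=11) records B1=F, B2=F, B4=T, B5=T, B5=F, B6=F
run #2 (b=1, m=13) records B1=T, B2=T, B2=F, B3=F, B4=T, B5=T, B5=F, B6=F
run #3 (b=-1, m=10) records B1=T, B2=T, B2=F, B3=F, B4=T, B5=T, B5=F, B6=F
run #4 (b=3, m=6) records B1=F, B2=T, B2=F, B3=T, B4=T, B5=F, B6=F
run #5 (b=4, m=9) records B1=F, B2=T, B2=F, B3=T, B4=T, B5=F, B6=T
run #6 (b=-1, m=9) records B1=F, B2=T, B2=F, B3=F, B4=T, B5=T, B5=F, B6=F
run #7 (b=4, m=12) records B1=F, B2=F, B4=T, B5=F, B6=T
together the pool reaches 11 outcomes: B1=T, B1=F, B2=T, B2=F, B3=T, B3=F, B4=T, B5=T, B5=F, B6=T, B6=F
no size-1 subset reaches all 11 outcomes (best union: 8/11)
at size 2, {2, 5} reaches all 11 outcomes; every lexicographically earlier size-2 subset fails
Answer: 2, 5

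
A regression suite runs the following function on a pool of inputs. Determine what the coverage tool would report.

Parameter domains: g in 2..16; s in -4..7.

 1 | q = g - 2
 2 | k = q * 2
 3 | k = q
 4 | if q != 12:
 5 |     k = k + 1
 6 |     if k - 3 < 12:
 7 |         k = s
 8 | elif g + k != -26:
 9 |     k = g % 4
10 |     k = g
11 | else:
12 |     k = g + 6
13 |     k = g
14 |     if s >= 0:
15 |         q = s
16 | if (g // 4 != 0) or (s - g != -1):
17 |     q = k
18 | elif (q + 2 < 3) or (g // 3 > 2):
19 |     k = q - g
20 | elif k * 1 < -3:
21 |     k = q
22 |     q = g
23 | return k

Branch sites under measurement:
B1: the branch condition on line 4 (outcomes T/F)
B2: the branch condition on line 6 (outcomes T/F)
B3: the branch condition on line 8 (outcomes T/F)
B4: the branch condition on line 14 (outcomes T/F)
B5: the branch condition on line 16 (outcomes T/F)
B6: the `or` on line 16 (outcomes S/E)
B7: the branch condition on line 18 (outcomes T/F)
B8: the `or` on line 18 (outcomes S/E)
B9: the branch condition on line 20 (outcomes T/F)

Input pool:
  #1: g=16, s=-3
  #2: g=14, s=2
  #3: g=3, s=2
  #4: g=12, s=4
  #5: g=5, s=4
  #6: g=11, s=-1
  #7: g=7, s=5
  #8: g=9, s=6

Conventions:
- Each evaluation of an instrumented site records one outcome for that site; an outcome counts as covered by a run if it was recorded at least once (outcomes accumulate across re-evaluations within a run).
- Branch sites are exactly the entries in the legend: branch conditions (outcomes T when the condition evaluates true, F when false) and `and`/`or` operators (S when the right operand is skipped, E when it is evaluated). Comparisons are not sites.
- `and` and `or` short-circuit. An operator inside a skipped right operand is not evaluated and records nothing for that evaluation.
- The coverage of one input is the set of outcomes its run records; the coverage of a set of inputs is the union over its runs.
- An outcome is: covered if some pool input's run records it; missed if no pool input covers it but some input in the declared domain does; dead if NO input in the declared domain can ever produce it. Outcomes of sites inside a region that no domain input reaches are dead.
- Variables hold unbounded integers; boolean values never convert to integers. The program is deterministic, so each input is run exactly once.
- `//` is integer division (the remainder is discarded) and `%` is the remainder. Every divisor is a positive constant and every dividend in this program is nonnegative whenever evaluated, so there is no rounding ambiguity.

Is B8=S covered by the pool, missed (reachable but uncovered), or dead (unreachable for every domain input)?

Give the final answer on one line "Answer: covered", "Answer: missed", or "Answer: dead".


no pool input records B8=S
but domain input (g=2, s=1) does record it -> reachable, so missed
Answer: missed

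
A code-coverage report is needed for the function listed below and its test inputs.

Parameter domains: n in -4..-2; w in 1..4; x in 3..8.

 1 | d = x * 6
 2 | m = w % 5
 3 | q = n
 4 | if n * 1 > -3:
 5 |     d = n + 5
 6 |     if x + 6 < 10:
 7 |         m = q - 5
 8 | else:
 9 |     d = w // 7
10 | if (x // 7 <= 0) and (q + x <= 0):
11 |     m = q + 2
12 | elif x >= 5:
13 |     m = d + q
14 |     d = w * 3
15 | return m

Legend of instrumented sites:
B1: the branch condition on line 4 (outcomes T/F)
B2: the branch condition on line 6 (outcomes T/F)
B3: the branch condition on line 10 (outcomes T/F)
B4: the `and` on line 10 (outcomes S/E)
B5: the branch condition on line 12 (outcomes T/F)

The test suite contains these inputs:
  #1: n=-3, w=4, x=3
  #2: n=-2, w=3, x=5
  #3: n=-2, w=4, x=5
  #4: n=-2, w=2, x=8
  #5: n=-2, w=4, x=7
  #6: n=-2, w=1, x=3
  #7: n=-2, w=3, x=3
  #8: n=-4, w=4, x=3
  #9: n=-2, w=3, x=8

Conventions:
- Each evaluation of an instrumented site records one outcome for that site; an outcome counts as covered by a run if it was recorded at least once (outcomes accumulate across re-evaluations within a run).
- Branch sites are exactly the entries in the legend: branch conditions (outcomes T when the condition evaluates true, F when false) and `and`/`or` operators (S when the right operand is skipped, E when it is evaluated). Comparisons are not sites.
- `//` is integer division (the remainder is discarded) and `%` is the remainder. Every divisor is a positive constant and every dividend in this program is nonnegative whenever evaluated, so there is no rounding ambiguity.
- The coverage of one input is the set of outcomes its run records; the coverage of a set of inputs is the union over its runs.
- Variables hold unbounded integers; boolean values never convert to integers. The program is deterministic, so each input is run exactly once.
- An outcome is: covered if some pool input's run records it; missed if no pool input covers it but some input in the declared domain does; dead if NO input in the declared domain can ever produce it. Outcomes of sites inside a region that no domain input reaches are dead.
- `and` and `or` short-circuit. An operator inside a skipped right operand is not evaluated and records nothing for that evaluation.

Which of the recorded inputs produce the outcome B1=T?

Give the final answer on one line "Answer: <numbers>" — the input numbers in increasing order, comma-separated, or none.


input #1 (n=-3, w=4, x=3): misses B1=T
input #2 (n=-2, w=3, x=5): covers B1=T
input #3 (n=-2, w=4, x=5): covers B1=T
input #4 (n=-2, w=2, x=8): covers B1=T
input #5 (n=-2, w=4, x=7): covers B1=T
input #6 (n=-2, w=1, x=3): covers B1=T
input #7 (n=-2, w=3, x=3): covers B1=T
input #8 (n=-4, w=4, x=3): misses B1=T
input #9 (n=-2, w=3, x=8): covers B1=T
Answer: 2, 3, 4, 5, 6, 7, 9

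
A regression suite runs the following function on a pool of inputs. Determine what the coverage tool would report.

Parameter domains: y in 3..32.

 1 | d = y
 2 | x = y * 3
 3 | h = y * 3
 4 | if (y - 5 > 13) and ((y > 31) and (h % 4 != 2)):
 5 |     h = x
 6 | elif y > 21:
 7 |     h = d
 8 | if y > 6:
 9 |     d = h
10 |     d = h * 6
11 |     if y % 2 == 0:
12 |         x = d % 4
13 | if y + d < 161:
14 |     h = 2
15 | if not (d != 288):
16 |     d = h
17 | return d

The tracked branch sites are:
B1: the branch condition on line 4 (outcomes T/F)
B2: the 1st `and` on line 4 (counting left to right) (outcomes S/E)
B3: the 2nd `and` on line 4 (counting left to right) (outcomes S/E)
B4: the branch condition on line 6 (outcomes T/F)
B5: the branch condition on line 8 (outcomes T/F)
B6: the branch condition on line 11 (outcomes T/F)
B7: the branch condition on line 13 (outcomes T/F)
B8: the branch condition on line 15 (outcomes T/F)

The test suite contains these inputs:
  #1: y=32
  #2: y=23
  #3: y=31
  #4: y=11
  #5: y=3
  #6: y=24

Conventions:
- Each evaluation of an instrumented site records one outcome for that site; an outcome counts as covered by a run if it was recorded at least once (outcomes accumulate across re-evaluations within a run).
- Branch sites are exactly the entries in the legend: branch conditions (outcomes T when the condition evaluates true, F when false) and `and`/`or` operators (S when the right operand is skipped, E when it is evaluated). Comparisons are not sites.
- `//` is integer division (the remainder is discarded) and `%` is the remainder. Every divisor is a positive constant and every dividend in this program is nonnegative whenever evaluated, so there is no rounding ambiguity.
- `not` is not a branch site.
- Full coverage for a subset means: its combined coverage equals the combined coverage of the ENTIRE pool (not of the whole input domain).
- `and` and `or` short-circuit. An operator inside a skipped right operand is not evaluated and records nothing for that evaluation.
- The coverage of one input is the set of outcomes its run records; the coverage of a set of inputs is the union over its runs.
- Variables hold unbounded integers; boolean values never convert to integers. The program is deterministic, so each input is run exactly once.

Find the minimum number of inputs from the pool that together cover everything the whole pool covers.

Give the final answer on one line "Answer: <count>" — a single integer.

#1 (y=32) -> covered: B1=T, B2=E, B3=E, B5=T, B6=T, B7=F, B8=F
#2 (y=23) -> covered: B1=F, B2=E, B3=S, B4=T, B5=T, B6=F, B7=F, B8=F
#3 (y=31) -> covered: B1=F, B2=E, B3=S, B4=T, B5=T, B6=F, B7=F, B8=F
#4 (y=11) -> covered: B1=F, B2=S, B4=F, B5=T, B6=F, B7=F, B8=F
#5 (y=3) -> covered: B1=F, B2=S, B4=F, B5=F, B7=T, B8=F
#6 (y=24) -> covered: B1=F, B2=E, B3=S, B4=T, B5=T, B6=T, B7=F, B8=F
together the pool reaches 15 outcomes: B1=T, B1=F, B2=S, B2=E, B3=S, B3=E, B4=T, B4=F, B5=T, B5=F, B6=T, B6=F, B7=T, B7=F, B8=F
checked all size-1 subsets: none covers 15 outcomes (max 8/15)
checked all size-2 subsets: none covers 15 outcomes (max 12/15)
size 3: inputs {1, 2, 5} cover all 15 outcomes, and no lexicographically smaller subset of this size does

Answer: 3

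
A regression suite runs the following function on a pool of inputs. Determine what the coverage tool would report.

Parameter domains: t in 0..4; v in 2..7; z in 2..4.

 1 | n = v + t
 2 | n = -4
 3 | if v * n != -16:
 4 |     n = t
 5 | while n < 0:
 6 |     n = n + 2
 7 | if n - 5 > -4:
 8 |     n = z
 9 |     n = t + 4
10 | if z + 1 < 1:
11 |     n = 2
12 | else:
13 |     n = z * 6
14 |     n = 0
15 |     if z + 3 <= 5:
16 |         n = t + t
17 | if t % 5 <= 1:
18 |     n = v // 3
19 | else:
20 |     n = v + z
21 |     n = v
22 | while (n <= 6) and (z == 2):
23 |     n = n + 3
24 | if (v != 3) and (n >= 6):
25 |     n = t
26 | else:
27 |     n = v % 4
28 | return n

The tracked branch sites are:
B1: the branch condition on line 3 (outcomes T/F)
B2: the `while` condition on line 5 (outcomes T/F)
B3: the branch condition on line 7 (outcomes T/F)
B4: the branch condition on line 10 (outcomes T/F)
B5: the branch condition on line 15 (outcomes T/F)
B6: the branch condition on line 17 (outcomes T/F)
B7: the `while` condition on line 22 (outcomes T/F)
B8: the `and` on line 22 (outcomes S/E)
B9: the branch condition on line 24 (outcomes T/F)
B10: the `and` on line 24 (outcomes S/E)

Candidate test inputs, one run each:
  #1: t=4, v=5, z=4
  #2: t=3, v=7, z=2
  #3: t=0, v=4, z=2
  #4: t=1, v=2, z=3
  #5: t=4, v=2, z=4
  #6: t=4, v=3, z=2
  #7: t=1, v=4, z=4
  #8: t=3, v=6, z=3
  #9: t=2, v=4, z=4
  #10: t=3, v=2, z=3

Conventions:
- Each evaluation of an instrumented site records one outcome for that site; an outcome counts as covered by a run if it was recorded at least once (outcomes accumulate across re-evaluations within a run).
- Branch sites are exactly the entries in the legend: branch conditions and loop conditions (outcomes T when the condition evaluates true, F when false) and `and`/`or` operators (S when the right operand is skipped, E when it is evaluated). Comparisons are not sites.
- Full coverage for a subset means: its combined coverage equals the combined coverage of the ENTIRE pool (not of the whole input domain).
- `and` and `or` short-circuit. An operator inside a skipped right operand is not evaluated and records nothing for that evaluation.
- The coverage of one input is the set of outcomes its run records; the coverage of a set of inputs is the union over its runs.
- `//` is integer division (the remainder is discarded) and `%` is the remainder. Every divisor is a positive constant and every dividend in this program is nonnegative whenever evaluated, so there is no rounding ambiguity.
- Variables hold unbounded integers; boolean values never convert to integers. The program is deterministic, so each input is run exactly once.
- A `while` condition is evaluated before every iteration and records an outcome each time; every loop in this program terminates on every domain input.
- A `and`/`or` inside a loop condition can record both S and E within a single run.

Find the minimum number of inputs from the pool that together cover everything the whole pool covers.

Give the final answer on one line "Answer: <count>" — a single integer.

#1 (t=4, v=5, z=4) -> B1->T, B2->F, B3->T, B4->F, B5->F, B6->F, B8->E, B7->F, B10->E, B9->F; covered: B1=T, B2=F, B3=T, B4=F, B5=F, B6=F, B7=F, B8=E, B9=F, B10=E
#2 (t=3, v=7, z=2) -> B1->T, B2->F, B3->T, B4->F, B5->T, B6->F, B8->S, B7->F, B10->E, B9->T; covered: B1=T, B2=F, B3=T, B4=F, B5=T, B6=F, B7=F, B8=S, B9=T, B10=E
#3 (t=0, v=4, z=2) -> B1->F, B2->T, B2->T, B2->F, B3->F, B4->F, B5->T, B6->T, B8->E, B7->T, B8->E, B7->T, B8->S, B7->F, ...; covered: B1=F, B2=T, B2=F, B3=F, B4=F, B5=T, B6=T, B7=T, B7=F, B8=S, B8=E, B9=T, B10=E
#4 (t=1, v=2, z=3) -> B1->T, B2->F, B3->F, B4->F, B5->F, B6->T, B8->E, B7->F, B10->E, B9->F; covered: B1=T, B2=F, B3=F, B4=F, B5=F, B6=T, B7=F, B8=E, B9=F, B10=E
#5 (t=4, v=2, z=4) -> B1->T, B2->F, B3->T, B4->F, B5->F, B6->F, B8->E, B7->F, B10->E, B9->F; covered: B1=T, B2=F, B3=T, B4=F, B5=F, B6=F, B7=F, B8=E, B9=F, B10=E
#6 (t=4, v=3, z=2) -> B1->T, B2->F, B3->T, B4->F, B5->T, B6->F, B8->E, B7->T, B8->E, B7->T, B8->S, B7->F, B10->S, B9->F; covered: B1=T, B2=F, B3=T, B4=F, B5=T, B6=F, B7=T, B7=F, B8=S, B8=E, B9=F, B10=S
#7 (t=1, v=4, z=4) -> B1->F, B2->T, B2->T, B2->F, B3->F, B4->F, B5->F, B6->T, B8->E, B7->F, B10->E, B9->F; covered: B1=F, B2=T, B2=F, B3=F, B4=F, B5=F, B6=T, B7=F, B8=E, B9=F, B10=E
#8 (t=3, v=6, z=3) -> B1->T, B2->F, B3->T, B4->F, B5->F, B6->F, B8->E, B7->F, B10->E, B9->T; covered: B1=T, B2=F, B3=T, B4=F, B5=F, B6=F, B7=F, B8=E, B9=T, B10=E
#9 (t=2, v=4, z=4) -> B1->F, B2->T, B2->T, B2->F, B3->F, B4->F, B5->F, B6->F, B8->E, B7->F, B10->E, B9->F; covered: B1=F, B2=T, B2=F, B3=F, B4=F, B5=F, B6=F, B7=F, B8=E, B9=F, B10=E
#10 (t=3, v=2, z=3) -> B1->T, B2->F, B3->T, B4->F, B5->F, B6->F, B8->E, B7->F, B10->E, B9->F; covered: B1=T, B2=F, B3=T, B4=F, B5=F, B6=F, B7=F, B8=E, B9=F, B10=E
pool-wide coverage (19 outcomes): B1=T, B1=F, B2=T, B2=F, B3=T, B3=F, B4=F, B5=T, B5=F, B6=T, B6=F, B7=T, B7=F, B8=S, B8=E, B9=T, B9=F, B10=S, B10=E
size 1 is not enough: best union over all size-1 subsets is 13/19
size 2 is not enough: best union over all size-2 subsets is 18/19
the canonical winner is {1, 3, 6}: size 3, full 19-outcome coverage, earliest index list among size-3 covers

Answer: 3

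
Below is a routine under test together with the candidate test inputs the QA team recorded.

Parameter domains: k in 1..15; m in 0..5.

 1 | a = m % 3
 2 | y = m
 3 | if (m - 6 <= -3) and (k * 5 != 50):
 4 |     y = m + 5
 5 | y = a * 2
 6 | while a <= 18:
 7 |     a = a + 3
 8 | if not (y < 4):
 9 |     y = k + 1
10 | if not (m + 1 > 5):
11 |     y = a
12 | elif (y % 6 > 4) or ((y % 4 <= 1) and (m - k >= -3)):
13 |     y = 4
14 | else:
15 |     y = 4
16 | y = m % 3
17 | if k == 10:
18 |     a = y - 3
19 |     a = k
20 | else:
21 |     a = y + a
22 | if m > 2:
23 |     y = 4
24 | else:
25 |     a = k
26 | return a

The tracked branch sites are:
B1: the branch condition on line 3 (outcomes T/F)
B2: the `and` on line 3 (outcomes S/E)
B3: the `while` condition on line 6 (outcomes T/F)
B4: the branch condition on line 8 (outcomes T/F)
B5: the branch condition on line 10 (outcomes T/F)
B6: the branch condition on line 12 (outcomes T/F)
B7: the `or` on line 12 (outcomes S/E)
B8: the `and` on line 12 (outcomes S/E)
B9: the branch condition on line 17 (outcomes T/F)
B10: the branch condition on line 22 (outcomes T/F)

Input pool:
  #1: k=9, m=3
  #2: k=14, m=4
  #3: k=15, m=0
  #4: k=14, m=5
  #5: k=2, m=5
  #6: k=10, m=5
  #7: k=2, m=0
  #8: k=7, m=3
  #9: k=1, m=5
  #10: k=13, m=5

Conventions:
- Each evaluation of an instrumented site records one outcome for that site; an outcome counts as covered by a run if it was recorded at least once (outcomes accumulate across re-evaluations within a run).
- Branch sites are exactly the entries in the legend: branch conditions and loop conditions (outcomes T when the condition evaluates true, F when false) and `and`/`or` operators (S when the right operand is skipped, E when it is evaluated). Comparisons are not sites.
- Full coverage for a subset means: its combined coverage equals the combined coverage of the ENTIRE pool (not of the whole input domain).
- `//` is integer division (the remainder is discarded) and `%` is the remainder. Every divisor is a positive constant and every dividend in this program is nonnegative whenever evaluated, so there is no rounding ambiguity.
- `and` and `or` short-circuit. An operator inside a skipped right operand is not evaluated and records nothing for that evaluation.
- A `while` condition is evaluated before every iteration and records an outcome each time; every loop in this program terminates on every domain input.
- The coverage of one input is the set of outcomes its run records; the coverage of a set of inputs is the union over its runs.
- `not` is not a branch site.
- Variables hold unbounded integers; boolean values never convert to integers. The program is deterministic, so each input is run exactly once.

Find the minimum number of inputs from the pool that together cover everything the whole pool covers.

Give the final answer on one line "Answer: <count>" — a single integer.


test 1 (k=9, m=3) fires B2->E, B1->T, B3->T, B3->T, B3->T, B3->T, B3->T, B3->T, B3->T, B3->F, B4->F, B5->T, B9->F, B10->T; hits B1=T, B2=E, B3=T, B3=F, B4=F, B5=T, B9=F, B10=T
test 2 (k=14, m=4) fires B2->S, B1->F, B3->T, B3->T, B3->T, B3->T, B3->T, B3->T, B3->F, B4->F, B5->T, B9->F, B10->T; hits B1=F, B2=S, B3=T, B3=F, B4=F, B5=T, B9=F, B10=T
test 3 (k=15, m=0) fires B2->E, B1->T, B3->T, B3->T, B3->T, B3->T, B3->T, B3->T, B3->T, B3->F, B4->F, B5->T, B9->F, B10->F; hits B1=T, B2=E, B3=T, B3=F, B4=F, B5=T, B9=F, B10=F
test 4 (k=14, m=5) fires B2->S, B1->F, B3->T, B3->T, B3->T, B3->T, B3->T, B3->T, B3->F, B4->T, B5->F, B7->E, B8->S, B6->F, ...; hits B1=F, B2=S, B3=T, B3=F, B4=T, B5=F, B6=F, B7=E, B8=S, B9=F, B10=T
test 5 (k=2, m=5) fires B2->S, B1->F, B3->T, B3->T, B3->T, B3->T, B3->T, B3->T, B3->F, B4->T, B5->F, B7->E, B8->S, B6->F, ...; hits B1=F, B2=S, B3=T, B3=F, B4=T, B5=F, B6=F, B7=E, B8=S, B9=F, B10=T
test 6 (k=10, m=5) fires B2->S, B1->F, B3->T, B3->T, B3->T, B3->T, B3->T, B3->T, B3->F, B4->T, B5->F, B7->S, B6->T, B9->T, ...; hits B1=F, B2=S, B3=T, B3=F, B4=T, B5=F, B6=T, B7=S, B9=T, B10=T
test 7 (k=2, m=0) fires B2->E, B1->T, B3->T, B3->T, B3->T, B3->T, B3->T, B3->T, B3->T, B3->F, B4->F, B5->T, B9->F, B10->F; hits B1=T, B2=E, B3=T, B3=F, B4=F, B5=T, B9=F, B10=F
test 8 (k=7, m=3) fires B2->E, B1->T, B3->T, B3->T, B3->T, B3->T, B3->T, B3->T, B3->T, B3->F, B4->F, B5->T, B9->F, B10->T; hits B1=T, B2=E, B3=T, B3=F, B4=F, B5=T, B9=F, B10=T
test 9 (k=1, m=5) fires B2->S, B1->F, B3->T, B3->T, B3->T, B3->T, B3->T, B3->T, B3->F, B4->T, B5->F, B7->E, B8->S, B6->F, ...; hits B1=F, B2=S, B3=T, B3=F, B4=T, B5=F, B6=F, B7=E, B8=S, B9=F, B10=T
test 10 (k=13, m=5) fires B2->S, B1->F, B3->T, B3->T, B3->T, B3->T, B3->T, B3->T, B3->F, B4->T, B5->F, B7->E, B8->S, B6->F, ...; hits B1=F, B2=S, B3=T, B3=F, B4=T, B5=F, B6=F, B7=E, B8=S, B9=F, B10=T
union over all inputs: B1=T, B1=F, B2=S, B2=E, B3=T, B3=F, B4=T, B4=F, B5=T, B5=F, B6=T, B6=F, B7=S, B7=E, B8=S, B9=T, B9=F, B10=T, B10=F (19 outcomes)
checked all size-1 subsets: none covers 19 outcomes (max 11/19)
checked all size-2 subsets: none covers 19 outcomes (max 16/19)
the canonical winner is {3, 4, 6}: size 3, full 19-outcome coverage, earliest index list among size-3 covers
Answer: 3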